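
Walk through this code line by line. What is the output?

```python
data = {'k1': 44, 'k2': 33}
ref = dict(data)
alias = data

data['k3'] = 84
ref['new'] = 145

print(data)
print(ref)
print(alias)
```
{'k1': 44, 'k2': 33, 'k3': 84}
{'k1': 44, 'k2': 33, 'new': 145}
{'k1': 44, 'k2': 33, 'k3': 84}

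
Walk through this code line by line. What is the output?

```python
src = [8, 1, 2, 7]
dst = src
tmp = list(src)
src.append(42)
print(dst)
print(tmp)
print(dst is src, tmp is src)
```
[8, 1, 2, 7, 42]
[8, 1, 2, 7]
True False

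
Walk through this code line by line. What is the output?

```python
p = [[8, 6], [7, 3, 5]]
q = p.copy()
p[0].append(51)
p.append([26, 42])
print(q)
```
[[8, 6, 51], [7, 3, 5]]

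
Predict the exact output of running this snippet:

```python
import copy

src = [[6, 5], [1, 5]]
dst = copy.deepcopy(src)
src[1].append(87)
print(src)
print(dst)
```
[[6, 5], [1, 5, 87]]
[[6, 5], [1, 5]]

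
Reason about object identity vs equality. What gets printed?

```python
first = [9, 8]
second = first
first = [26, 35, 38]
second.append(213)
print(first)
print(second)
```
[26, 35, 38]
[9, 8, 213]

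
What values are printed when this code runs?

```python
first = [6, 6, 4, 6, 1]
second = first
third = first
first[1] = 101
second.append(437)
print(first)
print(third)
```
[6, 101, 4, 6, 1, 437]
[6, 101, 4, 6, 1, 437]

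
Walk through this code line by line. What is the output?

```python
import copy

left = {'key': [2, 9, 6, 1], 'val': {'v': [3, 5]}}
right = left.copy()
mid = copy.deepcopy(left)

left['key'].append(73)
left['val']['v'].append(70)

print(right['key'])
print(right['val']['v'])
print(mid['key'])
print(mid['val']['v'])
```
[2, 9, 6, 1, 73]
[3, 5, 70]
[2, 9, 6, 1]
[3, 5]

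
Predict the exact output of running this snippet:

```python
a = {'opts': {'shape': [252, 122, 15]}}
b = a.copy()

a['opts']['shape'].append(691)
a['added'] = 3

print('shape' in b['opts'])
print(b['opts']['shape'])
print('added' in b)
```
True
[252, 122, 15, 691]
False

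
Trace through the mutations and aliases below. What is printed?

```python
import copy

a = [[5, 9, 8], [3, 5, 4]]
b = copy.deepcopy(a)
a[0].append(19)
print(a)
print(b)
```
[[5, 9, 8, 19], [3, 5, 4]]
[[5, 9, 8], [3, 5, 4]]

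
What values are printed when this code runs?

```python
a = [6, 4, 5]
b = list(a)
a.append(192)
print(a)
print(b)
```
[6, 4, 5, 192]
[6, 4, 5]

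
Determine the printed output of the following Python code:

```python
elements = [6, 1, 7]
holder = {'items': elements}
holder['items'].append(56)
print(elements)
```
[6, 1, 7, 56]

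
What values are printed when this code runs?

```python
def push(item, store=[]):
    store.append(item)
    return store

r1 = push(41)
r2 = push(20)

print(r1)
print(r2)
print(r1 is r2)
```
[41, 20]
[41, 20]
True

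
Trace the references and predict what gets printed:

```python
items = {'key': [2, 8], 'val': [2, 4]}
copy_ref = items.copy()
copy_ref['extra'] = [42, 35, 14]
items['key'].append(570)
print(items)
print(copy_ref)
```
{'key': [2, 8, 570], 'val': [2, 4]}
{'key': [2, 8, 570], 'val': [2, 4], 'extra': [42, 35, 14]}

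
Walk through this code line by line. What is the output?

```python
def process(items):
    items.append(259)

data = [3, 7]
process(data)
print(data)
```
[3, 7, 259]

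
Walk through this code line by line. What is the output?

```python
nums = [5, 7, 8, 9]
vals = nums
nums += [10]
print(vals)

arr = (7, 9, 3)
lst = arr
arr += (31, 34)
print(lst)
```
[5, 7, 8, 9, 10]
(7, 9, 3)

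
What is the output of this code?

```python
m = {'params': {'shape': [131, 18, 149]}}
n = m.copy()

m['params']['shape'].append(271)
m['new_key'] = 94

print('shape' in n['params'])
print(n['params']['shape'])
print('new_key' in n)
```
True
[131, 18, 149, 271]
False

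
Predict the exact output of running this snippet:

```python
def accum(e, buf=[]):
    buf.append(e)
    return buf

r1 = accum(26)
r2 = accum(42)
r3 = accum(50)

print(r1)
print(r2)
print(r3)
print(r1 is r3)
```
[26, 42, 50]
[26, 42, 50]
[26, 42, 50]
True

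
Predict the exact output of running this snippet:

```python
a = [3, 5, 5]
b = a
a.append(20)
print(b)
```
[3, 5, 5, 20]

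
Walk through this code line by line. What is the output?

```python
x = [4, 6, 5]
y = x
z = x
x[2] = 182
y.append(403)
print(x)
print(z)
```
[4, 6, 182, 403]
[4, 6, 182, 403]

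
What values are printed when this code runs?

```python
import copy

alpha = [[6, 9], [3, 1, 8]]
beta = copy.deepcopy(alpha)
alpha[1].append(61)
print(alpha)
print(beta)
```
[[6, 9], [3, 1, 8, 61]]
[[6, 9], [3, 1, 8]]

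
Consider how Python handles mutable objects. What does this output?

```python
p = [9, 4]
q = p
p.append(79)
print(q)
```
[9, 4, 79]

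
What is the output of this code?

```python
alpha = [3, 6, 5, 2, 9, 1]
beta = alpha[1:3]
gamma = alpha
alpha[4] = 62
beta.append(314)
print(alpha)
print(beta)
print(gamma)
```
[3, 6, 5, 2, 62, 1]
[6, 5, 314]
[3, 6, 5, 2, 62, 1]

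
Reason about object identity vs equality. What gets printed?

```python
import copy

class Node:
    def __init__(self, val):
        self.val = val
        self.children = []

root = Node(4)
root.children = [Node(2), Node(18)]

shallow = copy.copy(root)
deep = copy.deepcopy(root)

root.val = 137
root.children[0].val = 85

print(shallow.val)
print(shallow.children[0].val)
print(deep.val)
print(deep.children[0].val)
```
4
85
4
2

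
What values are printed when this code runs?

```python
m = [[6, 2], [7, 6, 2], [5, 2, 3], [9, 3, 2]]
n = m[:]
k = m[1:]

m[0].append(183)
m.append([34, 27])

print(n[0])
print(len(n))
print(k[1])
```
[6, 2, 183]
4
[5, 2, 3]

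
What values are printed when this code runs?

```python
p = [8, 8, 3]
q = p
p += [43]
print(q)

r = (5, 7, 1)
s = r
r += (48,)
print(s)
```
[8, 8, 3, 43]
(5, 7, 1)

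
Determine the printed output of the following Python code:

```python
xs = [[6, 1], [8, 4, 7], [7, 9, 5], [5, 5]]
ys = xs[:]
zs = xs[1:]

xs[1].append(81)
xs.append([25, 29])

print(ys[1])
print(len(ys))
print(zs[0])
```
[8, 4, 7, 81]
4
[8, 4, 7, 81]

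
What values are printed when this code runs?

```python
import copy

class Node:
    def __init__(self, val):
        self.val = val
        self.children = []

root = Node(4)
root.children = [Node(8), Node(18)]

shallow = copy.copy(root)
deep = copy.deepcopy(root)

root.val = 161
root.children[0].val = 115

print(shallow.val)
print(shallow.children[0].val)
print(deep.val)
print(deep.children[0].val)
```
4
115
4
8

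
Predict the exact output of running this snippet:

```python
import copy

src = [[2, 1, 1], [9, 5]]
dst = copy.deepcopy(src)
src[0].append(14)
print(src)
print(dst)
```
[[2, 1, 1, 14], [9, 5]]
[[2, 1, 1], [9, 5]]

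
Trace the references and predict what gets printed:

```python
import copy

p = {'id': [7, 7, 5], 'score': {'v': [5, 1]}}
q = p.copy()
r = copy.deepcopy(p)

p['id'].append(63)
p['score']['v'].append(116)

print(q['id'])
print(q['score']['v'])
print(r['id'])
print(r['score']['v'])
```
[7, 7, 5, 63]
[5, 1, 116]
[7, 7, 5]
[5, 1]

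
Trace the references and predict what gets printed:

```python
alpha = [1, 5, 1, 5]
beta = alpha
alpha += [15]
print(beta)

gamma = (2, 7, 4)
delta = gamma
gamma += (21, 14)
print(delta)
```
[1, 5, 1, 5, 15]
(2, 7, 4)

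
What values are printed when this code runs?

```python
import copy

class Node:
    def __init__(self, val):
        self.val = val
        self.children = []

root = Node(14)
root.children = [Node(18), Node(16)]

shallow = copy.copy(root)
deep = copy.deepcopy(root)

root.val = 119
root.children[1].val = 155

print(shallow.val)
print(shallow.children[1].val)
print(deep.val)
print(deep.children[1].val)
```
14
155
14
16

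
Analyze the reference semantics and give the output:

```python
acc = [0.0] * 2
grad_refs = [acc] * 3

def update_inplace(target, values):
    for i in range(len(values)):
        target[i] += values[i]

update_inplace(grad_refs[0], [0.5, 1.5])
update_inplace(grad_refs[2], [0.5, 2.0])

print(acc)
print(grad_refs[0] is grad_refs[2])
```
[1.0, 3.5]
True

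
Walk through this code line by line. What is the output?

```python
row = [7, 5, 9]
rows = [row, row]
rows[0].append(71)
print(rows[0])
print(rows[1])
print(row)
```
[7, 5, 9, 71]
[7, 5, 9, 71]
[7, 5, 9, 71]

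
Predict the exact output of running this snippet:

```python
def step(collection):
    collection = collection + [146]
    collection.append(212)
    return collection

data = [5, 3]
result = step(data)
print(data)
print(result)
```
[5, 3]
[5, 3, 146, 212]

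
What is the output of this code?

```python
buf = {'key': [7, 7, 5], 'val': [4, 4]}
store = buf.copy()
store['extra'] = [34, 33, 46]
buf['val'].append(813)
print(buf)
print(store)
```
{'key': [7, 7, 5], 'val': [4, 4, 813]}
{'key': [7, 7, 5], 'val': [4, 4, 813], 'extra': [34, 33, 46]}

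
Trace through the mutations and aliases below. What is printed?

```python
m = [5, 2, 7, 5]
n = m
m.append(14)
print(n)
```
[5, 2, 7, 5, 14]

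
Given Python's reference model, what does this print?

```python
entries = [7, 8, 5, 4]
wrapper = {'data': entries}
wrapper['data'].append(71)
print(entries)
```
[7, 8, 5, 4, 71]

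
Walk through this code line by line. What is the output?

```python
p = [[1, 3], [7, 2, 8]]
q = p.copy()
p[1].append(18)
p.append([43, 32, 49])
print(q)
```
[[1, 3], [7, 2, 8, 18]]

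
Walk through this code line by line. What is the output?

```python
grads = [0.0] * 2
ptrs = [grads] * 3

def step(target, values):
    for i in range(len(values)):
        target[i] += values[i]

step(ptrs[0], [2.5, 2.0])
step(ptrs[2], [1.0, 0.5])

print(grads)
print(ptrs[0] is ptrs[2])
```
[3.5, 2.5]
True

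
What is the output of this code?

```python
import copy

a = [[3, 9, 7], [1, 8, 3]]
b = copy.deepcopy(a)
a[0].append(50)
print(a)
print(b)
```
[[3, 9, 7, 50], [1, 8, 3]]
[[3, 9, 7], [1, 8, 3]]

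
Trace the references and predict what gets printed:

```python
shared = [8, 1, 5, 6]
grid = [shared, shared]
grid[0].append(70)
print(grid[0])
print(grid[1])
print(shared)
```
[8, 1, 5, 6, 70]
[8, 1, 5, 6, 70]
[8, 1, 5, 6, 70]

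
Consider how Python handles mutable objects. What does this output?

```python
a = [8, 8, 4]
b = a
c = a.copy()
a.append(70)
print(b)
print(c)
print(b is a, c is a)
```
[8, 8, 4, 70]
[8, 8, 4]
True False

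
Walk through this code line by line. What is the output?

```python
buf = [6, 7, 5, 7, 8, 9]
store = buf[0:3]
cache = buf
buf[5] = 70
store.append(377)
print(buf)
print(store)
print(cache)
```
[6, 7, 5, 7, 8, 70]
[6, 7, 5, 377]
[6, 7, 5, 7, 8, 70]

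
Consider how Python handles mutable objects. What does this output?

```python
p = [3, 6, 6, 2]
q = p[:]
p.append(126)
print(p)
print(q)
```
[3, 6, 6, 2, 126]
[3, 6, 6, 2]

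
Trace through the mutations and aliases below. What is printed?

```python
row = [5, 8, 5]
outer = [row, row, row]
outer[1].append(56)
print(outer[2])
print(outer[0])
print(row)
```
[5, 8, 5, 56]
[5, 8, 5, 56]
[5, 8, 5, 56]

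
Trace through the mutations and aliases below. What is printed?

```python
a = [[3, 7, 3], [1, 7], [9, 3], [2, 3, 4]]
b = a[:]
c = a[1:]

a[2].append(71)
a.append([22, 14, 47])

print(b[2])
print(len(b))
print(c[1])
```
[9, 3, 71]
4
[9, 3, 71]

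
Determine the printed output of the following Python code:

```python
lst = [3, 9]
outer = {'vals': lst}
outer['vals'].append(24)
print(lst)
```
[3, 9, 24]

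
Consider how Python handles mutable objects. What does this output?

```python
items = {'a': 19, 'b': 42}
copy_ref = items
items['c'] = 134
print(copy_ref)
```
{'a': 19, 'b': 42, 'c': 134}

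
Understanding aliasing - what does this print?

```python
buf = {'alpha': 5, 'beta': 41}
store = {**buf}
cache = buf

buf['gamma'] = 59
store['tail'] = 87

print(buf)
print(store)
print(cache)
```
{'alpha': 5, 'beta': 41, 'gamma': 59}
{'alpha': 5, 'beta': 41, 'tail': 87}
{'alpha': 5, 'beta': 41, 'gamma': 59}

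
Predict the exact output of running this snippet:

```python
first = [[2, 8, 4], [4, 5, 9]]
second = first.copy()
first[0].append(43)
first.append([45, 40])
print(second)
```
[[2, 8, 4, 43], [4, 5, 9]]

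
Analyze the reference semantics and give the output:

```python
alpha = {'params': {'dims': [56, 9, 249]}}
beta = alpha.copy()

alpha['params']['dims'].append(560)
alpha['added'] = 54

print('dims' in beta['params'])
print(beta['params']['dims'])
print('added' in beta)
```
True
[56, 9, 249, 560]
False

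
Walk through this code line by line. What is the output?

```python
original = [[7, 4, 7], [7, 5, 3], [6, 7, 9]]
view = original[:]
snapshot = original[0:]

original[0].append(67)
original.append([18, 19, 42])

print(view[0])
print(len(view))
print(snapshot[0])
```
[7, 4, 7, 67]
3
[7, 4, 7, 67]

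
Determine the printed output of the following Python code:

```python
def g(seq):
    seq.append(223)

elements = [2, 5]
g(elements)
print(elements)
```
[2, 5, 223]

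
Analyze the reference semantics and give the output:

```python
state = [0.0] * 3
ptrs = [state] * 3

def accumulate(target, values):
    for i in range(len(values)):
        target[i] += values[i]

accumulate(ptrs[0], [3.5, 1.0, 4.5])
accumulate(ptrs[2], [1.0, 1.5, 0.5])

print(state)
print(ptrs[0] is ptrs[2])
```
[4.5, 2.5, 5.0]
True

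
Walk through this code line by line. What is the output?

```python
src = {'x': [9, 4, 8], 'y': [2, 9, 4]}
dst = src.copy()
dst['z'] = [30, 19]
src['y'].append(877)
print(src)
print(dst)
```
{'x': [9, 4, 8], 'y': [2, 9, 4, 877]}
{'x': [9, 4, 8], 'y': [2, 9, 4, 877], 'z': [30, 19]}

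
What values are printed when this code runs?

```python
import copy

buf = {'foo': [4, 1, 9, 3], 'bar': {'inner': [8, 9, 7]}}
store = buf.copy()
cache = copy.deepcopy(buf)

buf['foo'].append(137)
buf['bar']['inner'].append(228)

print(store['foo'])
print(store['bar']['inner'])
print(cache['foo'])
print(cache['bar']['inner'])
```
[4, 1, 9, 3, 137]
[8, 9, 7, 228]
[4, 1, 9, 3]
[8, 9, 7]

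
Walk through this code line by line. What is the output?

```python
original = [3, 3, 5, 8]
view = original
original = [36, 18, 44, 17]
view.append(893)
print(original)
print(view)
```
[36, 18, 44, 17]
[3, 3, 5, 8, 893]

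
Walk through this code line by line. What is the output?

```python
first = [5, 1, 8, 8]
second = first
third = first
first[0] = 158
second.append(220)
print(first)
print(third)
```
[158, 1, 8, 8, 220]
[158, 1, 8, 8, 220]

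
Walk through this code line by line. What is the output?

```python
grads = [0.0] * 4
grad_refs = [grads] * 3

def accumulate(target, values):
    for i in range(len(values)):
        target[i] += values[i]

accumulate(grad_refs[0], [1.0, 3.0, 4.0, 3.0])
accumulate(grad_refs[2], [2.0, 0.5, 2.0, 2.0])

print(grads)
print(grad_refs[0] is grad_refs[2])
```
[3.0, 3.5, 6.0, 5.0]
True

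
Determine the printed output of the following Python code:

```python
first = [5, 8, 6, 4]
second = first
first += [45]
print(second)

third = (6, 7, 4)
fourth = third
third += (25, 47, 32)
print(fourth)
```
[5, 8, 6, 4, 45]
(6, 7, 4)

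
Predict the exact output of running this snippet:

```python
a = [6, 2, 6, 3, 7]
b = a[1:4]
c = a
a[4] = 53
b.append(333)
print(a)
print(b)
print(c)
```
[6, 2, 6, 3, 53]
[2, 6, 3, 333]
[6, 2, 6, 3, 53]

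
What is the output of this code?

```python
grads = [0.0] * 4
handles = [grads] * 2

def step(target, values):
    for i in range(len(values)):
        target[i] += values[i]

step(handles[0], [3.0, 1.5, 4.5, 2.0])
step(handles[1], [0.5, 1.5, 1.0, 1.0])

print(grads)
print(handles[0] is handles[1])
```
[3.5, 3.0, 5.5, 3.0]
True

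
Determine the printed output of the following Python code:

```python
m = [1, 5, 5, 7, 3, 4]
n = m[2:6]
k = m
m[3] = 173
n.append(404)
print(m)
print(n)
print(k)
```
[1, 5, 5, 173, 3, 4]
[5, 7, 3, 4, 404]
[1, 5, 5, 173, 3, 4]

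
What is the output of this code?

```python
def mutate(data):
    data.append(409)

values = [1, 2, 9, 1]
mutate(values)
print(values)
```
[1, 2, 9, 1, 409]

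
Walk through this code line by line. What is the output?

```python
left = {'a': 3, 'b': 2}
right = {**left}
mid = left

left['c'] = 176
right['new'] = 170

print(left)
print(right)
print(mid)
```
{'a': 3, 'b': 2, 'c': 176}
{'a': 3, 'b': 2, 'new': 170}
{'a': 3, 'b': 2, 'c': 176}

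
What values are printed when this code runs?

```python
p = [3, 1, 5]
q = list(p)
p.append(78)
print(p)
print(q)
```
[3, 1, 5, 78]
[3, 1, 5]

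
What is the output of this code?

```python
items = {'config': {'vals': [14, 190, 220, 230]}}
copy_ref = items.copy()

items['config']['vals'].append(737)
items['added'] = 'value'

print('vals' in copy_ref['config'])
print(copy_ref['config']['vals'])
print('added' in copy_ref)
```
True
[14, 190, 220, 230, 737]
False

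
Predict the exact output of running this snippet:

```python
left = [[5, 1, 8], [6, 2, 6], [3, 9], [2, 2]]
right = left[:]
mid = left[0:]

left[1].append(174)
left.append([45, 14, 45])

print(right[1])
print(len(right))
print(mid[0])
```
[6, 2, 6, 174]
4
[5, 1, 8]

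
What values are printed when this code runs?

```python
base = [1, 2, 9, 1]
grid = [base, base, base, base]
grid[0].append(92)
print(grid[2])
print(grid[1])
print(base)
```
[1, 2, 9, 1, 92]
[1, 2, 9, 1, 92]
[1, 2, 9, 1, 92]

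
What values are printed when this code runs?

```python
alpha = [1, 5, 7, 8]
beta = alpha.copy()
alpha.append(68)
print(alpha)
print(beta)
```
[1, 5, 7, 8, 68]
[1, 5, 7, 8]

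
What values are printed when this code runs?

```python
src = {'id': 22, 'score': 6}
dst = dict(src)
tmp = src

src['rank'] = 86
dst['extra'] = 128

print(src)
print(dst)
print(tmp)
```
{'id': 22, 'score': 6, 'rank': 86}
{'id': 22, 'score': 6, 'extra': 128}
{'id': 22, 'score': 6, 'rank': 86}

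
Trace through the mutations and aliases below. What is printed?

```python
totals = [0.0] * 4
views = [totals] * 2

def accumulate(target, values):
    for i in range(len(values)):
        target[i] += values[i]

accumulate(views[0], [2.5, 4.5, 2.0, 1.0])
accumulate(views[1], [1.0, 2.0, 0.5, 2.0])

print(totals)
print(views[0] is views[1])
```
[3.5, 6.5, 2.5, 3.0]
True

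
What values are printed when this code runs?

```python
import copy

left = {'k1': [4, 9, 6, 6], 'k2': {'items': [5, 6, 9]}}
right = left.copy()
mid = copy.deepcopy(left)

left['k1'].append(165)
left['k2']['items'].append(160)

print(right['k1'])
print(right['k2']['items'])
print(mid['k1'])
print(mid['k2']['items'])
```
[4, 9, 6, 6, 165]
[5, 6, 9, 160]
[4, 9, 6, 6]
[5, 6, 9]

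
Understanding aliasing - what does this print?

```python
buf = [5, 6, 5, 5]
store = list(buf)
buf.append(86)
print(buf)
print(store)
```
[5, 6, 5, 5, 86]
[5, 6, 5, 5]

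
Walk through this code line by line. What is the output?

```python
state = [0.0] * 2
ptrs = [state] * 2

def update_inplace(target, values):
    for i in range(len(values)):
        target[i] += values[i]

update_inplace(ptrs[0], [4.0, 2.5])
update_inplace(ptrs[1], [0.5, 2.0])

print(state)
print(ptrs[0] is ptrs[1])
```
[4.5, 4.5]
True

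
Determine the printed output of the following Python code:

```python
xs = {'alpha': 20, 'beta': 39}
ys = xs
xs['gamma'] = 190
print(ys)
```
{'alpha': 20, 'beta': 39, 'gamma': 190}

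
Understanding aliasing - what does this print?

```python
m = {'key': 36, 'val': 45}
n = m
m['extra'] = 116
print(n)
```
{'key': 36, 'val': 45, 'extra': 116}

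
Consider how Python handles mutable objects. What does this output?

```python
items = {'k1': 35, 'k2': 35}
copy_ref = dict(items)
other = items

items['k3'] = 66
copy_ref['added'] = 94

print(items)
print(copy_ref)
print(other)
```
{'k1': 35, 'k2': 35, 'k3': 66}
{'k1': 35, 'k2': 35, 'added': 94}
{'k1': 35, 'k2': 35, 'k3': 66}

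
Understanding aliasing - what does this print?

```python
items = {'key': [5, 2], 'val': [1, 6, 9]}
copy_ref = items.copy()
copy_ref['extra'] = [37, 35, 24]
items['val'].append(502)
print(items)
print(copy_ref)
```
{'key': [5, 2], 'val': [1, 6, 9, 502]}
{'key': [5, 2], 'val': [1, 6, 9, 502], 'extra': [37, 35, 24]}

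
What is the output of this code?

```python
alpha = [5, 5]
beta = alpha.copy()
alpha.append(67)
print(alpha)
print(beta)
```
[5, 5, 67]
[5, 5]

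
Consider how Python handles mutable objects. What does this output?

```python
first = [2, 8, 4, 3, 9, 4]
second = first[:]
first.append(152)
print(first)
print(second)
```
[2, 8, 4, 3, 9, 4, 152]
[2, 8, 4, 3, 9, 4]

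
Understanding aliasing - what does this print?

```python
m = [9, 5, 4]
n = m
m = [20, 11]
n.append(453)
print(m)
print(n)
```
[20, 11]
[9, 5, 4, 453]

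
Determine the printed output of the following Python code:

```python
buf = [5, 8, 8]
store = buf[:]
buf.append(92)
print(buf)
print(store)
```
[5, 8, 8, 92]
[5, 8, 8]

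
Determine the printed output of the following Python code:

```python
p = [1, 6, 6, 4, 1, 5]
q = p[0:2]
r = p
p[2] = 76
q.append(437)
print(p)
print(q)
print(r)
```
[1, 6, 76, 4, 1, 5]
[1, 6, 437]
[1, 6, 76, 4, 1, 5]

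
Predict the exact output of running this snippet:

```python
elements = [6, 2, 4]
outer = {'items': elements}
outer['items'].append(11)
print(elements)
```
[6, 2, 4, 11]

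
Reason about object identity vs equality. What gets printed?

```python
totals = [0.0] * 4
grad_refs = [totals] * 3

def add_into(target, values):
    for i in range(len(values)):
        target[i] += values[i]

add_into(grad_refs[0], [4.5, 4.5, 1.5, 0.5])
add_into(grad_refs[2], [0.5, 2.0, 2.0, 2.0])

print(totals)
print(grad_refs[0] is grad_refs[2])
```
[5.0, 6.5, 3.5, 2.5]
True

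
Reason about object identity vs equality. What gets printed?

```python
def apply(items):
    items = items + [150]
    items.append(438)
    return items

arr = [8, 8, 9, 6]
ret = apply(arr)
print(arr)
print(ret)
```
[8, 8, 9, 6]
[8, 8, 9, 6, 150, 438]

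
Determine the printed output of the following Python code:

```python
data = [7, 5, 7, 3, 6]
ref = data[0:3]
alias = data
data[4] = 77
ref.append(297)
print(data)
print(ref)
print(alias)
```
[7, 5, 7, 3, 77]
[7, 5, 7, 297]
[7, 5, 7, 3, 77]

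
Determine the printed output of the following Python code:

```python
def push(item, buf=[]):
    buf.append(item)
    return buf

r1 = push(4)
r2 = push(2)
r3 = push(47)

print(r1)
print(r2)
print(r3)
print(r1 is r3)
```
[4, 2, 47]
[4, 2, 47]
[4, 2, 47]
True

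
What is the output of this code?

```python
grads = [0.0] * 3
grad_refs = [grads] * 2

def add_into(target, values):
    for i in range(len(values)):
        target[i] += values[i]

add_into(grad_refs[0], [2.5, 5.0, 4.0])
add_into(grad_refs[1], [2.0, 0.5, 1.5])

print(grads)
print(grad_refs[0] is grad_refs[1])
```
[4.5, 5.5, 5.5]
True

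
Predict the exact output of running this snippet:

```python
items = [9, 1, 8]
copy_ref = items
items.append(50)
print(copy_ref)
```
[9, 1, 8, 50]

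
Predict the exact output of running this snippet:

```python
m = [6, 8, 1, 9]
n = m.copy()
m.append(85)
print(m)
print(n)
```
[6, 8, 1, 9, 85]
[6, 8, 1, 9]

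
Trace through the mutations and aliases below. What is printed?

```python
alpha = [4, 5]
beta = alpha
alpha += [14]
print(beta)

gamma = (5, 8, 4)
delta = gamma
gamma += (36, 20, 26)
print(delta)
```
[4, 5, 14]
(5, 8, 4)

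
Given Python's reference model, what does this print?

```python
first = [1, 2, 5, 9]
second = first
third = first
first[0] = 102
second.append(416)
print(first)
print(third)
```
[102, 2, 5, 9, 416]
[102, 2, 5, 9, 416]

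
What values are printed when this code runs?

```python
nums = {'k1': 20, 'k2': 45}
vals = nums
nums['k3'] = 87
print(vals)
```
{'k1': 20, 'k2': 45, 'k3': 87}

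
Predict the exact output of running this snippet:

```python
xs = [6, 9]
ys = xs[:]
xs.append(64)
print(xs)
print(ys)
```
[6, 9, 64]
[6, 9]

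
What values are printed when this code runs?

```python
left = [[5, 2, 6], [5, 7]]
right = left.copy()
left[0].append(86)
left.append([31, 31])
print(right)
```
[[5, 2, 6, 86], [5, 7]]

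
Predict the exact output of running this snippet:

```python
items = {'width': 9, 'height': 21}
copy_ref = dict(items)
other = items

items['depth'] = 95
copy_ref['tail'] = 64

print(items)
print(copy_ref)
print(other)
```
{'width': 9, 'height': 21, 'depth': 95}
{'width': 9, 'height': 21, 'tail': 64}
{'width': 9, 'height': 21, 'depth': 95}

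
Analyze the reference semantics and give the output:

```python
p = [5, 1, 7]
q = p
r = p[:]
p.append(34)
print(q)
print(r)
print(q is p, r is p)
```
[5, 1, 7, 34]
[5, 1, 7]
True False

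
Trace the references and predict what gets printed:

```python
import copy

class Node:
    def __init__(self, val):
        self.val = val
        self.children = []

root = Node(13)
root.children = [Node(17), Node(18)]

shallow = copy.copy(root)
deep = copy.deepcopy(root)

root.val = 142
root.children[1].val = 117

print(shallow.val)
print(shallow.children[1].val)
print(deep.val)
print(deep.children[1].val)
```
13
117
13
18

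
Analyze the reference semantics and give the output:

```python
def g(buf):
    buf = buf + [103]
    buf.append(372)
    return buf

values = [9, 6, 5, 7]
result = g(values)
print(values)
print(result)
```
[9, 6, 5, 7]
[9, 6, 5, 7, 103, 372]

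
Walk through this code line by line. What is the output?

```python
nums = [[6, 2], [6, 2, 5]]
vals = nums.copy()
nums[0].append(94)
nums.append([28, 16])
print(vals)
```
[[6, 2, 94], [6, 2, 5]]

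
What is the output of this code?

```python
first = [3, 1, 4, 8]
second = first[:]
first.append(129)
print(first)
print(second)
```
[3, 1, 4, 8, 129]
[3, 1, 4, 8]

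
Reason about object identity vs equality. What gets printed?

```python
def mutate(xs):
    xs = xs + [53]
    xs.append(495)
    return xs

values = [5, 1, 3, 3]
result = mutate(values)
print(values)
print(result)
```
[5, 1, 3, 3]
[5, 1, 3, 3, 53, 495]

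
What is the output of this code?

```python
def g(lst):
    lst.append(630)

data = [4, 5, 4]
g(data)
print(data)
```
[4, 5, 4, 630]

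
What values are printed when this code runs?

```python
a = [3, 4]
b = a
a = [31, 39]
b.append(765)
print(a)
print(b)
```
[31, 39]
[3, 4, 765]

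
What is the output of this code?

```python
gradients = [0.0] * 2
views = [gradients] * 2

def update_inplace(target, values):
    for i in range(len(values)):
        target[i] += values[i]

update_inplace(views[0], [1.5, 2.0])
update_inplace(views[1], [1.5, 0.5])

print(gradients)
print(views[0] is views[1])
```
[3.0, 2.5]
True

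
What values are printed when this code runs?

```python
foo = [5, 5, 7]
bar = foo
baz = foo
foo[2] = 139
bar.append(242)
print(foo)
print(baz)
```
[5, 5, 139, 242]
[5, 5, 139, 242]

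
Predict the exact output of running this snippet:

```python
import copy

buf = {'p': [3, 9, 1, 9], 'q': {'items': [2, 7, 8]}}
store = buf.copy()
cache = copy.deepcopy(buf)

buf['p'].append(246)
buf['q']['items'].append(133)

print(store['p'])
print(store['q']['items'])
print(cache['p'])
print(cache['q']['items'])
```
[3, 9, 1, 9, 246]
[2, 7, 8, 133]
[3, 9, 1, 9]
[2, 7, 8]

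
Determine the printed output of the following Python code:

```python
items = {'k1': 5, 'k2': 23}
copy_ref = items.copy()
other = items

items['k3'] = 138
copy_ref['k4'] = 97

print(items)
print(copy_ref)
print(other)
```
{'k1': 5, 'k2': 23, 'k3': 138}
{'k1': 5, 'k2': 23, 'k4': 97}
{'k1': 5, 'k2': 23, 'k3': 138}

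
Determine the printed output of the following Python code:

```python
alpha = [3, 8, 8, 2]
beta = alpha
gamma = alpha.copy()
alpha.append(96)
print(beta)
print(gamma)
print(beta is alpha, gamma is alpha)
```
[3, 8, 8, 2, 96]
[3, 8, 8, 2]
True False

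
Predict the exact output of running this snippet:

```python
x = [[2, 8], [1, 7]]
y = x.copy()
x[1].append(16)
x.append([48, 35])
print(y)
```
[[2, 8], [1, 7, 16]]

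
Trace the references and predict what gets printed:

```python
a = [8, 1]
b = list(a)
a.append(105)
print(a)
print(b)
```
[8, 1, 105]
[8, 1]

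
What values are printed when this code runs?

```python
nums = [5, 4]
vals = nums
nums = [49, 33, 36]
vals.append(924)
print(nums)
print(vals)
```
[49, 33, 36]
[5, 4, 924]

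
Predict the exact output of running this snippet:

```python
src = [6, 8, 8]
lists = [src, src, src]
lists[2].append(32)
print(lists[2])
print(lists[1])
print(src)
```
[6, 8, 8, 32]
[6, 8, 8, 32]
[6, 8, 8, 32]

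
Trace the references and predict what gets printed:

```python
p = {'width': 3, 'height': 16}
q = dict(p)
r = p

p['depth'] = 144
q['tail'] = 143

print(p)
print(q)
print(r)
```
{'width': 3, 'height': 16, 'depth': 144}
{'width': 3, 'height': 16, 'tail': 143}
{'width': 3, 'height': 16, 'depth': 144}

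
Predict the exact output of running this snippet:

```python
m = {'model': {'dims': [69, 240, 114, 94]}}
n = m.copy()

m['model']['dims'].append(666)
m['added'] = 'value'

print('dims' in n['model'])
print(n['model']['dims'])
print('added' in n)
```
True
[69, 240, 114, 94, 666]
False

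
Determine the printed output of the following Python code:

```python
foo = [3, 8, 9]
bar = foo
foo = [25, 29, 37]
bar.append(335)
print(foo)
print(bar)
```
[25, 29, 37]
[3, 8, 9, 335]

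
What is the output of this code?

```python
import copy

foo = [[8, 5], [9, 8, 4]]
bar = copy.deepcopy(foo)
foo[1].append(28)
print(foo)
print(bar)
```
[[8, 5], [9, 8, 4, 28]]
[[8, 5], [9, 8, 4]]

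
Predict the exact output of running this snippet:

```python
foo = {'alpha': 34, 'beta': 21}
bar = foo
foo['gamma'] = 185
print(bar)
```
{'alpha': 34, 'beta': 21, 'gamma': 185}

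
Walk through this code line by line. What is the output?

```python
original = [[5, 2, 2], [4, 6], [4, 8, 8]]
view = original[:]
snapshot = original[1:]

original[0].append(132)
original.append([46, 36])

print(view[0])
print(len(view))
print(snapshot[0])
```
[5, 2, 2, 132]
3
[4, 6]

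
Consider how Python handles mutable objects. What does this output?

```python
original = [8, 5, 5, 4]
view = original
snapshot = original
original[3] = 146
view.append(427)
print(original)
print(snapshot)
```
[8, 5, 5, 146, 427]
[8, 5, 5, 146, 427]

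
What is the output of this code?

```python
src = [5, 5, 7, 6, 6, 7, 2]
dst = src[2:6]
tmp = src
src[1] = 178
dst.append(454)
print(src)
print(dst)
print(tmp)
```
[5, 178, 7, 6, 6, 7, 2]
[7, 6, 6, 7, 454]
[5, 178, 7, 6, 6, 7, 2]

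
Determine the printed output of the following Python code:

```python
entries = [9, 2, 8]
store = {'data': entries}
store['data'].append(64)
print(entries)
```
[9, 2, 8, 64]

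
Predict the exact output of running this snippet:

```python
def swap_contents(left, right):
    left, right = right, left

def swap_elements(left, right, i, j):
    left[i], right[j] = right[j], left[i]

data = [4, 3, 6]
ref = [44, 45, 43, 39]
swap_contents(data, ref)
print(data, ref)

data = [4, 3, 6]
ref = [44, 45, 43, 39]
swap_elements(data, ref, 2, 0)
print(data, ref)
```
[4, 3, 6] [44, 45, 43, 39]
[4, 3, 44] [6, 45, 43, 39]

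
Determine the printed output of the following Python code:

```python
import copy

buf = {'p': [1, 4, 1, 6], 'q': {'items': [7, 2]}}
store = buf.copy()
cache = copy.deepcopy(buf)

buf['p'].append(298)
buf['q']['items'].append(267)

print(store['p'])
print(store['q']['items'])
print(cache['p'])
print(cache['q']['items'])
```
[1, 4, 1, 6, 298]
[7, 2, 267]
[1, 4, 1, 6]
[7, 2]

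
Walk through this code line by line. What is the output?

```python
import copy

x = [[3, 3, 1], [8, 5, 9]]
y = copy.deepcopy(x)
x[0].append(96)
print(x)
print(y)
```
[[3, 3, 1, 96], [8, 5, 9]]
[[3, 3, 1], [8, 5, 9]]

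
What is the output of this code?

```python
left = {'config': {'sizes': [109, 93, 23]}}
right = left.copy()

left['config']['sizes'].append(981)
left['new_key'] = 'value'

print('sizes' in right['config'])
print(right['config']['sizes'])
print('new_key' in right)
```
True
[109, 93, 23, 981]
False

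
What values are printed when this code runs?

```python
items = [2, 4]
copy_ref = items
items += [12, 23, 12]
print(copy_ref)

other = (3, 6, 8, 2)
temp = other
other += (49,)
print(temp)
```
[2, 4, 12, 23, 12]
(3, 6, 8, 2)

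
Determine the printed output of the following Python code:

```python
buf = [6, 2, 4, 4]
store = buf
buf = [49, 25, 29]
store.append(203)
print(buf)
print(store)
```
[49, 25, 29]
[6, 2, 4, 4, 203]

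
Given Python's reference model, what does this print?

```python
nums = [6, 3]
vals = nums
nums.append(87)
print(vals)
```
[6, 3, 87]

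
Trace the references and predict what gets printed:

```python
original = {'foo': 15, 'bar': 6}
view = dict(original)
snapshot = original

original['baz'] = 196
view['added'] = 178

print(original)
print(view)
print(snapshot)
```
{'foo': 15, 'bar': 6, 'baz': 196}
{'foo': 15, 'bar': 6, 'added': 178}
{'foo': 15, 'bar': 6, 'baz': 196}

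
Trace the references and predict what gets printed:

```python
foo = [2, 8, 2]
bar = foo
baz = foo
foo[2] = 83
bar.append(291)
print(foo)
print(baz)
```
[2, 8, 83, 291]
[2, 8, 83, 291]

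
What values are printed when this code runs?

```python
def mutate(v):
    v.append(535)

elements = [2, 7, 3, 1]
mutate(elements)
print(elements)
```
[2, 7, 3, 1, 535]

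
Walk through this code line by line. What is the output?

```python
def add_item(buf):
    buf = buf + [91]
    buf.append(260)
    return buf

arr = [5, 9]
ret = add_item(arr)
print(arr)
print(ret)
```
[5, 9]
[5, 9, 91, 260]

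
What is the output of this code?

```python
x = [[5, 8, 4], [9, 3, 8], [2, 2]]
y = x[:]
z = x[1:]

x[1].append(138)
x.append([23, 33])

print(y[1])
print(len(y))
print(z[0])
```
[9, 3, 8, 138]
3
[9, 3, 8, 138]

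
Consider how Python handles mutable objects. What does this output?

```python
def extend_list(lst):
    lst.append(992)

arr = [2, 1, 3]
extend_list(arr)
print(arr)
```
[2, 1, 3, 992]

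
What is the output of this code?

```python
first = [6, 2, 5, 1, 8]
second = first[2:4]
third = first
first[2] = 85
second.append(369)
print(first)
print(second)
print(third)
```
[6, 2, 85, 1, 8]
[5, 1, 369]
[6, 2, 85, 1, 8]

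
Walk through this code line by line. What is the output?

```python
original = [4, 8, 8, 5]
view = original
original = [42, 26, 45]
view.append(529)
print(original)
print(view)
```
[42, 26, 45]
[4, 8, 8, 5, 529]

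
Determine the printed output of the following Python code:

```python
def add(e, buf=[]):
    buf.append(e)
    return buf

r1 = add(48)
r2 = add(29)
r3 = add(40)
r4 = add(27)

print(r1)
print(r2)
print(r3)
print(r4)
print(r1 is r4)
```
[48, 29, 40, 27]
[48, 29, 40, 27]
[48, 29, 40, 27]
[48, 29, 40, 27]
True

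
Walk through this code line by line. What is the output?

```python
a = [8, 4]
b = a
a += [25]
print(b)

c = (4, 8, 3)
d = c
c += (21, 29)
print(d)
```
[8, 4, 25]
(4, 8, 3)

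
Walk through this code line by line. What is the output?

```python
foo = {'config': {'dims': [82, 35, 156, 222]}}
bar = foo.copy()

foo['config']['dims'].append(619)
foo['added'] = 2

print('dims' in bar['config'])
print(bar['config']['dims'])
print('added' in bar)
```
True
[82, 35, 156, 222, 619]
False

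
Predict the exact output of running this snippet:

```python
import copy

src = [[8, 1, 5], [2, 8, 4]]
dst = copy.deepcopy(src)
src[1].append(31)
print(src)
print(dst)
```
[[8, 1, 5], [2, 8, 4, 31]]
[[8, 1, 5], [2, 8, 4]]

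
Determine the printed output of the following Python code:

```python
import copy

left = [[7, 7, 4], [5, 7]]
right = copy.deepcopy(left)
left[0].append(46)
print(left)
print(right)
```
[[7, 7, 4, 46], [5, 7]]
[[7, 7, 4], [5, 7]]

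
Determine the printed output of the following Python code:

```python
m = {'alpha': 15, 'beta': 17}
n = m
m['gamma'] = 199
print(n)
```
{'alpha': 15, 'beta': 17, 'gamma': 199}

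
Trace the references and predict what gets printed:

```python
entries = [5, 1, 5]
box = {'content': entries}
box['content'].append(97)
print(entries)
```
[5, 1, 5, 97]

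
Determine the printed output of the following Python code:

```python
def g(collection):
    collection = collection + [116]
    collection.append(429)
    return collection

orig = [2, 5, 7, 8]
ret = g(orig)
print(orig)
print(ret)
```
[2, 5, 7, 8]
[2, 5, 7, 8, 116, 429]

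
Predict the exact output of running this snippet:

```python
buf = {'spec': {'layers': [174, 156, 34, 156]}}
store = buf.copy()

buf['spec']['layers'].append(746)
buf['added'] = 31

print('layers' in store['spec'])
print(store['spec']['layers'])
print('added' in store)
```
True
[174, 156, 34, 156, 746]
False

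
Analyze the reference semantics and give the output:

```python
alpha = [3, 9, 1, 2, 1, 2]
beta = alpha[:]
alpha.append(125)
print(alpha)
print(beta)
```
[3, 9, 1, 2, 1, 2, 125]
[3, 9, 1, 2, 1, 2]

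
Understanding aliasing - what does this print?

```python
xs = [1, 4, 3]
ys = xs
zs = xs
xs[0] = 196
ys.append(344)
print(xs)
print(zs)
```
[196, 4, 3, 344]
[196, 4, 3, 344]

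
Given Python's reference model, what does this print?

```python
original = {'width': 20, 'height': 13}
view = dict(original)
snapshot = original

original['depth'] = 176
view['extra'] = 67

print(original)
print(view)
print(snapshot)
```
{'width': 20, 'height': 13, 'depth': 176}
{'width': 20, 'height': 13, 'extra': 67}
{'width': 20, 'height': 13, 'depth': 176}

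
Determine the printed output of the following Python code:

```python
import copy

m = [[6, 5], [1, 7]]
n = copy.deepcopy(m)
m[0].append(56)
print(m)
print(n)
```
[[6, 5, 56], [1, 7]]
[[6, 5], [1, 7]]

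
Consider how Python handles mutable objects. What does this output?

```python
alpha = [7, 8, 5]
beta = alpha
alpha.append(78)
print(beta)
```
[7, 8, 5, 78]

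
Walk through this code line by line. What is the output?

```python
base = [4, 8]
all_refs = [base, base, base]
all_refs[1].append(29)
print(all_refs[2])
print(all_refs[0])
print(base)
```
[4, 8, 29]
[4, 8, 29]
[4, 8, 29]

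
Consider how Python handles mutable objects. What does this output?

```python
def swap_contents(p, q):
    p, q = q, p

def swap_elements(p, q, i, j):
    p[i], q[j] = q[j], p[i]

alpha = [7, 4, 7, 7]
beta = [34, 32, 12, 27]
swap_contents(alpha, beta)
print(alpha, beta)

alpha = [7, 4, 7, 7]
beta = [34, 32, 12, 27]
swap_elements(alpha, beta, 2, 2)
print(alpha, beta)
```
[7, 4, 7, 7] [34, 32, 12, 27]
[7, 4, 12, 7] [34, 32, 7, 27]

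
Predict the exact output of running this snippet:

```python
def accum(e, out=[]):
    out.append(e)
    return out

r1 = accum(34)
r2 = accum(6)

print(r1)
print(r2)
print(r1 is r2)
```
[34, 6]
[34, 6]
True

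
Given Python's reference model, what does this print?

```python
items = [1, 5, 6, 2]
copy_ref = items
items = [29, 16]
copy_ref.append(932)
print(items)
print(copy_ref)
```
[29, 16]
[1, 5, 6, 2, 932]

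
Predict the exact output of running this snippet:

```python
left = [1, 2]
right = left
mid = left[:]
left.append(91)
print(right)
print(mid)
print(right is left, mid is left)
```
[1, 2, 91]
[1, 2]
True False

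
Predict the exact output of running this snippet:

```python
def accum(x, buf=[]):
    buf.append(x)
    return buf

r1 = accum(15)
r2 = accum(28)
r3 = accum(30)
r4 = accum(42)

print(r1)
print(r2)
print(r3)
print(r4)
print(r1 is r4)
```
[15, 28, 30, 42]
[15, 28, 30, 42]
[15, 28, 30, 42]
[15, 28, 30, 42]
True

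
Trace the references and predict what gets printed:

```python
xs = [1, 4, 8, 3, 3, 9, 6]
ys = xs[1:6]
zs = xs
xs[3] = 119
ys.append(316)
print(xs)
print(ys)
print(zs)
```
[1, 4, 8, 119, 3, 9, 6]
[4, 8, 3, 3, 9, 316]
[1, 4, 8, 119, 3, 9, 6]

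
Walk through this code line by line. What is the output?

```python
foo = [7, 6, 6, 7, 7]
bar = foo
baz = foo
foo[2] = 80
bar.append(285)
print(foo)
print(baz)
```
[7, 6, 80, 7, 7, 285]
[7, 6, 80, 7, 7, 285]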